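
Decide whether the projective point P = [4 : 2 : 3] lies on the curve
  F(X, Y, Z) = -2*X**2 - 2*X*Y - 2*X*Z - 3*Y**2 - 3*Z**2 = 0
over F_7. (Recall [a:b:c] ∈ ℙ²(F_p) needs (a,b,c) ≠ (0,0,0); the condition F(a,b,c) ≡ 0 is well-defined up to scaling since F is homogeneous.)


F(4,2,3) ≡ 1 (mod 7); P is NOT on the curve.

Evaluate F(4, 2, 3) term-by-term (mod 7).
  -2*X**2 ↦ -2·16·1·1 = -32
  -2*X*Y ↦ -2·4·2·1 = -16
  -2*X*Z ↦ -2·4·1·3 = -24
  -3*Y**2 ↦ -3·1·4·1 = -12
  -3*Z**2 ↦ -3·1·1·9 = -27
Sum: F(4, 2, 3) = (-32) + (-16) + (-24) + (-12) + (-27) = -111.
Reducing mod 7: -111 ≡ 1 (mod 7).
Since F(a, b, c) ≡ 1 ≠ 0 (mod 7), P does NOT lie on the curve.


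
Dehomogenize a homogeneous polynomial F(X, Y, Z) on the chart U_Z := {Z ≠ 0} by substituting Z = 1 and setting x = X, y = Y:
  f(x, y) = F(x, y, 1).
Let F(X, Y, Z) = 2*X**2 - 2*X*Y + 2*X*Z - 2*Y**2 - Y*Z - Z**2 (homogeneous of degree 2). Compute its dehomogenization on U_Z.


f(x, y) = 2*x**2 - 2*x*y + 2*x - 2*y**2 - y - 1

On U_Z we set Z = 1. Each monomial c·X^i·Y^j·Z^k in F becomes c·x^i·y^j·1^k = c·x^i·y^j.
Substituting Z = 1: F(X, Y, 1) = 2*x**2 - 2*x*y + 2*x - 2*y**2 - y - 1.
Note: deg(f) ≤ deg(F) = 2; strict inequality happens when F is divisible by Z (lost terms).


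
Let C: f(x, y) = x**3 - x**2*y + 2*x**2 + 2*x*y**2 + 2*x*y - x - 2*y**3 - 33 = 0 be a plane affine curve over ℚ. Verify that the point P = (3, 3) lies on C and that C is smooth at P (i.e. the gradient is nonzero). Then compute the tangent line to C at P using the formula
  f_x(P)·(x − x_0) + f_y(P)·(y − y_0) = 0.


Tangent line at P: 44*x - 21*y - 69 = 0.

Step 1: f(3, 3) = 0, so P lies on C.
Step 2: partial derivatives
  f_x(x, y) = 3*x**2 - 2*x*y + 4*x + 2*y**2 + 2*y - 1, f_y(x, y) = -x**2 + 4*x*y + 2*x - 6*y**2.
  f_x(P) = 44, f_y(P) = -21 (gradient nonzero, so P is smooth).
Step 3: tangent line at P: 44·(x − 3) + -21·(y − 3) = 0.
Expanding: 44*x - 21*y - 69 = 0.


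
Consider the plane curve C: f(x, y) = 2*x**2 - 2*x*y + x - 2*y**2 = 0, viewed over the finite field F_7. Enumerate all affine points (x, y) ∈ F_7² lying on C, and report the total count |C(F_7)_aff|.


Affine F_7-points: {(0, 0), (1, 3), (3, 0), (3, 4), (4, 4), (4, 6), (5, 3), (5, 6)}; count = 8.

For each of the 49 pairs (x, y) ∈ F_7², evaluate f(x, y) mod 7. Record the zeros.
  x = 0: [0↦0, 1↦5, 2↦6, 3↦3, 4↦3, 5↦6, 6↦5]  zeros at y ∈ {0}
  x = 1: [0↦3, 1↦6, 2↦5, 3↦0, 4↦5, 5↦6, 6↦3]  zeros at y ∈ {3}
  x = 2: [0↦3, 1↦4, 2↦1, 3↦1, 4↦4, 5↦3, 6↦5]  zeros at y ∈ ∅
  x = 3: [0↦0, 1↦6, 2↦1, 3↦6, 4↦0, 5↦4, 6↦4]  zeros at y ∈ {0, 4}
  x = 4: [0↦1, 1↦5, 2↦5, 3↦1, 4↦0, 5↦2, 6↦0]  zeros at y ∈ {4, 6}
  x = 5: [0↦6, 1↦1, 2↦6, 3↦0, 4↦4, 5↦4, 6↦0]  zeros at y ∈ {3, 6}
  x = 6: [0↦1, 1↦1, 2↦4, 3↦3, 4↦5, 5↦3, 6↦4]  zeros at y ∈ ∅
Collecting zeros: affine points = {(0, 0), (1, 3), (3, 0), (3, 4), (4, 4), (4, 6), (5, 3), (5, 6)}.
Total count |C(F_7)_aff| = 8.


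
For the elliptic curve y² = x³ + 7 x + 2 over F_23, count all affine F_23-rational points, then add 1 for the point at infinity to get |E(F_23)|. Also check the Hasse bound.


Affine points = {(0, 5), (0, 18), (2, 1), (2, 22), (3, 2), (3, 21), (4, 5), (4, 18), (5, 1), (5, 22), (7, 7), (7, 16), (8, 8), (8, 15), (9, 9), (9, 14), (13, 6), (13, 17), (15, 3), (15, 20), (16, 1), (16, 22), (18, 7), (18, 16), (19, 5), (19, 18), (20, 0), (21, 7), (21, 16)}; affine count = 29; |E(F_23)| = 30.

Discriminant check: Δ ∝ 4a³ + 27b² = 4·7³ + 27·2² = 4·343 + 27·4 ≡ 8 (mod 23). Nonzero ⇒ E is nonsingular.
For each x ∈ F_23, compute rhs = x³ + 7·x + 2 mod 23, then count y ∈ F_23 with y² ≡ rhs.
  x = 0: rhs = 2, matching y values: 5, 18 (2 points).
  x = 1: rhs = 10, matching y values: none (0 points).
  x = 2: rhs = 1, matching y values: 1, 22 (2 points).
  x = 3: rhs = 4, matching y values: 2, 21 (2 points).
  x = 4: rhs = 2, matching y values: 5, 18 (2 points).
  x = 5: rhs = 1, matching y values: 1, 22 (2 points).
  x = 6: rhs = 7, matching y values: none (0 points).
  x = 7: rhs = 3, matching y values: 7, 16 (2 points).
  x = 8: rhs = 18, matching y values: 8, 15 (2 points).
  x = 9: rhs = 12, matching y values: 9, 14 (2 points).
  x = 10: rhs = 14, matching y values: none (0 points).
  x = 11: rhs = 7, matching y values: none (0 points).
  x = 12: rhs = 20, matching y values: none (0 points).
  x = 13: rhs = 13, matching y values: 6, 17 (2 points).
  x = 14: rhs = 15, matching y values: none (0 points).
  x = 15: rhs = 9, matching y values: 3, 20 (2 points).
  x = 16: rhs = 1, matching y values: 1, 22 (2 points).
  x = 17: rhs = 20, matching y values: none (0 points).
  x = 18: rhs = 3, matching y values: 7, 16 (2 points).
  x = 19: rhs = 2, matching y values: 5, 18 (2 points).
  x = 20: rhs = 0, matching y values: 0 (1 points).
  x = 21: rhs = 3, matching y values: 7, 16 (2 points).
  x = 22: rhs = 17, matching y values: none (0 points).
Total affine count: 29.
Full point count |E(F_23)| = 29 + 1 = 30.
Hasse bound: |30 − (23+1)| = |6| = 6 ≤ 2√23 ≈ 9.5917 ✓.


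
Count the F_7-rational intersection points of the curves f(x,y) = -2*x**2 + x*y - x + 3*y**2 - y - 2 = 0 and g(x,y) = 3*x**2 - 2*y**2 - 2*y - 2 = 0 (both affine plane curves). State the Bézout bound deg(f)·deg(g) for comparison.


Common zeros: {(0, 4)}; count = 1; Bézout bound = 4.

deg(f) = 2, deg(g) = 2, so Bézout bound = 4.
Scan x ∈ F_7. For each x, list the y ∈ F_7 with f(x, y) ≡ 0 and those with g(x, y) ≡ 0 (mod 7); the common zeros in that column are the intersection.
  x = 0: f ≡ 0 at y ∈ {1, 4}; g ≡ 0 at y ∈ {2, 4}; common: {4}.
  x = 1: f ≡ 0 at y ∈ {2, 5}; g ≡ 0 at y ∈ ∅; common: ∅.
  x = 2: f ≡ 0 at y ∈ ∅; g ≡ 0 at y ∈ {3}; common: ∅.
  x = 3: f ≡ 0 at y ∈ {2}; g ≡ 0 at y ∈ {1, 5}; common: ∅.
  x = 4: f ≡ 0 at y ∈ ∅; g ≡ 0 at y ∈ {1, 5}; common: ∅.
  x = 5: f ≡ 0 at y ∈ {4}; g ≡ 0 at y ∈ {3}; common: ∅.
  x = 6: f ≡ 0 at y ∈ ∅; g ≡ 0 at y ∈ ∅; common: ∅.
Collecting: common zeros = {(0, 4)}, so the count is 1.
Comparison with the Bézout bound: 1 ≤ 4 = deg(f)·deg(g), as expected for curves with no common component (the affine F_7-count falls short of the bound because intersections may lie at infinity, over extension fields, or carry multiplicity).


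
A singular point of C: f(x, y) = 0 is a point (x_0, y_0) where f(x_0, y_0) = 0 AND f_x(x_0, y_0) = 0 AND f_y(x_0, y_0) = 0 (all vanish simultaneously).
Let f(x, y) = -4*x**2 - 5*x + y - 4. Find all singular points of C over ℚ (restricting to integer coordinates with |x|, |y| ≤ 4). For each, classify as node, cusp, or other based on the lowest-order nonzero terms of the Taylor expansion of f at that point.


No singular points in the scanned grid; C is smooth there.

Compute partial derivatives:
  f_x = -8*x - 5.
  f_y = 1.
f_y = 1 is a nonzero constant, so f_y never vanishes: no point (x, y) can satisfy f = f_x = f_y = 0. In particular no (x, y) ∈ {−4, ..., 4}² is singular; the curve is smooth.


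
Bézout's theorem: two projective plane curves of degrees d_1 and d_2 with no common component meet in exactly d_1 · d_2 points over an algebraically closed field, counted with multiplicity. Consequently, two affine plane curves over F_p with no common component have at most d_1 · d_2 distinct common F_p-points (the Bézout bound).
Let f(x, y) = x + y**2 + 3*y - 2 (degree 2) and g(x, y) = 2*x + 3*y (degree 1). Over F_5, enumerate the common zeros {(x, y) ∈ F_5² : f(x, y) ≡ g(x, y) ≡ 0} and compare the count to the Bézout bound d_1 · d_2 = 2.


Common zeros: {(2, 2), (4, 4)}; count = 2; Bézout bound = 2.

deg(f) = 2, deg(g) = 1, so Bézout bound = 2.
Scan x ∈ F_5. For each x, list the y ∈ F_5 with f(x, y) ≡ 0 and those with g(x, y) ≡ 0 (mod 5); the common zeros in that column are the intersection.
  x = 0: f ≡ 0 at y ∈ ∅; g ≡ 0 at y ∈ {0}; common: ∅.
  x = 1: f ≡ 0 at y ∈ ∅; g ≡ 0 at y ∈ {1}; common: ∅.
  x = 2: f ≡ 0 at y ∈ {0, 2}; g ≡ 0 at y ∈ {2}; common: {2}.
  x = 3: f ≡ 0 at y ∈ {1}; g ≡ 0 at y ∈ {3}; common: ∅.
  x = 4: f ≡ 0 at y ∈ {3, 4}; g ≡ 0 at y ∈ {4}; common: {4}.
Collecting: common zeros = {(2, 2), (4, 4)}, so the count is 2.
Comparison with the Bézout bound: 2 ≤ 2 = deg(f)·deg(g), as expected for curves with no common component (the bound is attained).


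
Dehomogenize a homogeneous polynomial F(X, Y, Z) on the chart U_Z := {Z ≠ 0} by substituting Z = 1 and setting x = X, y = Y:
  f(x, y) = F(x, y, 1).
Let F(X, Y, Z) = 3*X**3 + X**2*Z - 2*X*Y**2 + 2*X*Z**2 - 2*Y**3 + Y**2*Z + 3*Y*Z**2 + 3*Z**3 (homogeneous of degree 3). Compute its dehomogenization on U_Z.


f(x, y) = 3*x**3 + x**2 - 2*x*y**2 + 2*x - 2*y**3 + y**2 + 3*y + 3

On U_Z we set Z = 1. Each monomial c·X^i·Y^j·Z^k in F becomes c·x^i·y^j·1^k = c·x^i·y^j.
Substituting Z = 1: F(X, Y, 1) = 3*x**3 + x**2 - 2*x*y**2 + 2*x - 2*y**3 + y**2 + 3*y + 3.
Note: deg(f) ≤ deg(F) = 3; strict inequality happens when F is divisible by Z (lost terms).


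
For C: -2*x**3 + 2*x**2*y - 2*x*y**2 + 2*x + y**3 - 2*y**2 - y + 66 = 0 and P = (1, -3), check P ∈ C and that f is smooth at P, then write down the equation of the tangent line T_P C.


Tangent line at P: -34*x + 52*y + 190 = 0.

Step 1: f(1, -3) = 0, so P lies on C.
Step 2: partial derivatives
  f_x(x, y) = -6*x**2 + 4*x*y - 2*y**2 + 2, f_y(x, y) = 2*x**2 - 4*x*y + 3*y**2 - 4*y - 1.
  f_x(P) = -34, f_y(P) = 52 (gradient nonzero, so P is smooth).
Step 3: tangent line at P: -34·(x − 1) + 52·(y − -3) = 0.
Expanding: -34*x + 52*y + 190 = 0.


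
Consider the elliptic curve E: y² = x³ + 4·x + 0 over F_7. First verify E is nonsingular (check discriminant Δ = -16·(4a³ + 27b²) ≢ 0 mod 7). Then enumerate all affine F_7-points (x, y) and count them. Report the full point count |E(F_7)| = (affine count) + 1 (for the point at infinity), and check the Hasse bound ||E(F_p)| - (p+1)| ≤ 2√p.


Affine points = {(0, 0), (2, 3), (2, 4), (3, 2), (3, 5), (6, 3), (6, 4)}; affine count = 7; |E(F_7)| = 8.

Discriminant check: Δ ∝ 4a³ + 27b² = 4·4³ + 27·0² = 4·64 + 27·0 ≡ 4 (mod 7). Nonzero ⇒ E is nonsingular.
For each x ∈ F_7, compute rhs = x³ + 4·x + 0 mod 7, then count y ∈ F_7 with y² ≡ rhs.
  x = 0: rhs = 0, matching y values: 0 (1 points).
  x = 1: rhs = 5, matching y values: none (0 points).
  x = 2: rhs = 2, matching y values: 3, 4 (2 points).
  x = 3: rhs = 4, matching y values: 2, 5 (2 points).
  x = 4: rhs = 3, matching y values: none (0 points).
  x = 5: rhs = 5, matching y values: none (0 points).
  x = 6: rhs = 2, matching y values: 3, 4 (2 points).
Total affine count: 7.
Full point count |E(F_7)| = 7 + 1 = 8.
Hasse bound: |8 − (7+1)| = |0| = 0 ≤ 2√7 ≈ 5.2915 ✓.


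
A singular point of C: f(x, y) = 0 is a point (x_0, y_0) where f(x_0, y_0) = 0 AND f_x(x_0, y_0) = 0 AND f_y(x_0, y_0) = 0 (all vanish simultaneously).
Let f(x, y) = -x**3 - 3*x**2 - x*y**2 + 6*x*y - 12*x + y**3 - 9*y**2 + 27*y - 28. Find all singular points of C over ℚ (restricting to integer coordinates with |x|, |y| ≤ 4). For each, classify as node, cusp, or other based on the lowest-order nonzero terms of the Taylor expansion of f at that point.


Singular points: {(-1, 3)}; classification: cusp.

Compute partial derivatives:
  f_x = -3*x**2 - 6*x - y**2 + 6*y - 12.
  f_y = -2*x*y + 6*x + 3*y**2 - 18*y + 27.
Scan x_0 ∈ {−4, ..., 4}. For each x_0, f_y(x_0, y) is a polynomial in y; find its integer roots y ∈ {−4, ..., 4}, then test f_x and f at those candidates.
  x = -4: f_y(-4, y) = 3*y**2 - 10*y + 3; vanishes at y ∈ {3}. (-4, 3): f_x = -27 ≠ 0.
  x = -3: f_y(-3, y) = 3*y**2 - 12*y + 9; vanishes at y ∈ {1, 3}. (-3, 1): f_x = -16 ≠ 0; (-3, 3): f_x = -12 ≠ 0.
  x = -2: f_y(-2, y) = 3*y**2 - 14*y + 15; vanishes at y ∈ {3}. (-2, 3): f_x = -3 ≠ 0.
  x = -1: f_y(-1, y) = 3*y**2 - 16*y + 21; vanishes at y ∈ {3}. (-1, 3): f_x = 0, f = 0 — SINGULAR.
  x = 0: f_y(0, y) = 3*y**2 - 18*y + 27; vanishes at y ∈ {3}. (0, 3): f_x = -3 ≠ 0.
  x = 1: f_y(1, y) = 3*y**2 - 20*y + 33; vanishes at y ∈ {3}. (1, 3): f_x = -12 ≠ 0.
  x = 2: f_y(2, y) = 3*y**2 - 22*y + 39; vanishes at y ∈ {3}. (2, 3): f_x = -27 ≠ 0.
  x = 3: f_y(3, y) = 3*y**2 - 24*y + 45; vanishes at y ∈ {3}. (3, 3): f_x = -48 ≠ 0.
  x = 4: f_y(4, y) = 3*y**2 - 26*y + 51; vanishes at y ∈ {3}. (4, 3): f_x = -75 ≠ 0.
Only singular point on the grid: (-1, 3).
Classify: substitute x = -1 + u, y = 3 + v and expand: f = -u**3 - u*v**2 + v**3 + v**2.
No constant or linear terms (consistent with a singular point). Quadratic part: v**2. Cubic part: -u**3 - u*v**2 + v**3.
The quadratic part v**2 is a perfect square, so there is a single (double) tangent line v = 0, i.e. y = 3. Restricting the cubic part to that line (v = 0) leaves -u**3 ≠ 0, so f is not divisible by v and the branch is v² ≈ u**3 to lowest order — this is a cusp.
Classification: cusp.


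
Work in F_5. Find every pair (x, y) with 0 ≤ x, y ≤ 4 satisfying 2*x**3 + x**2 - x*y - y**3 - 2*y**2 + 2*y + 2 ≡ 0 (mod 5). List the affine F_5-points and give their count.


Affine F_5-points: {(0, 2), (1, 0), (3, 0), (3, 4), (4, 3)}; count = 5.

For each of the 25 pairs (x, y) ∈ F_5², evaluate f(x, y) mod 5. Record the zeros.
  x = 0: [0↦2, 1↦1, 2↦0, 3↦3, 4↦4]  zeros at y ∈ {2}
  x = 1: [0↦0, 1↦3, 2↦1, 3↦3, 4↦3]  zeros at y ∈ {0}
  x = 2: [0↦2, 1↦4, 2↦1, 3↦2, 4↦1]  zeros at y ∈ ∅
  x = 3: [0↦0, 1↦1, 2↦2, 3↦2, 4↦0]  zeros at y ∈ {0, 4}
  x = 4: [0↦1, 1↦1, 2↦1, 3↦0, 4↦2]  zeros at y ∈ {3}
Collecting zeros: affine points = {(0, 2), (1, 0), (3, 0), (3, 4), (4, 3)}.
Total count |C(F_5)_aff| = 5.


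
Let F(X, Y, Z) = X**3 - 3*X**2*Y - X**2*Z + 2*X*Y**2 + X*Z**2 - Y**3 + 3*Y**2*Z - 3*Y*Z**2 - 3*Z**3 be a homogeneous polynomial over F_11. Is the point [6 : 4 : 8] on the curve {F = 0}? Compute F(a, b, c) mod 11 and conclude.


F(6,4,8) ≡ 2 (mod 11); P is NOT on the curve.

Evaluate F(6, 4, 8) term-by-term (mod 11).
  X**3 ↦ 1·216·1·1 = 216
  -3*X**2*Y ↦ -3·36·4·1 = -432
  -X**2*Z ↦ -1·36·1·8 = -288
  2*X*Y**2 ↦ 2·6·16·1 = 192
  X*Z**2 ↦ 1·6·1·64 = 384
  -Y**3 ↦ -1·1·64·1 = -64
  3*Y**2*Z ↦ 3·1·16·8 = 384
  -3*Y*Z**2 ↦ -3·1·4·64 = -768
  -3*Z**3 ↦ -3·1·1·512 = -1536
Sum: F(6, 4, 8) = (216) + (-432) + (-288) + (192) + (384) + (-64) + (384) + (-768) + (-1536) = -1912.
Reducing mod 11: -1912 ≡ 2 (mod 11).
Since F(a, b, c) ≡ 2 ≠ 0 (mod 11), P does NOT lie on the curve.


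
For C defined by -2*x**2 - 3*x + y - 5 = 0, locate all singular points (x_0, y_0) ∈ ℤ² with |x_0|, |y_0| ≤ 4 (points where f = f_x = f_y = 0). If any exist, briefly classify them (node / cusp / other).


No singular points in the scanned grid; C is smooth there.

Compute partial derivatives:
  f_x = -4*x - 3.
  f_y = 1.
f_y = 1 is a nonzero constant, so f_y never vanishes: no point (x, y) can satisfy f = f_x = f_y = 0. In particular no (x, y) ∈ {−4, ..., 4}² is singular; the curve is smooth.


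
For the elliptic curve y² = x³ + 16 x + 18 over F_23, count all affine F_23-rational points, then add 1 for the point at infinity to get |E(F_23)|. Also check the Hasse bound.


Affine points = {(0, 8), (0, 15), (1, 9), (1, 14), (2, 9), (2, 14), (3, 1), (3, 22), (4, 10), (4, 13), (5, 4), (5, 19), (6, 10), (6, 13), (7, 6), (7, 17), (12, 11), (12, 12), (13, 10), (13, 13), (16, 0), (20, 9), (20, 14), (21, 1), (21, 22), (22, 1), (22, 22)}; affine count = 27; |E(F_23)| = 28.

Discriminant check: Δ ∝ 4a³ + 27b² = 4·16³ + 27·18² = 4·4096 + 27·324 ≡ 16 (mod 23). Nonzero ⇒ E is nonsingular.
For each x ∈ F_23, compute rhs = x³ + 16·x + 18 mod 23, then count y ∈ F_23 with y² ≡ rhs.
  x = 0: rhs = 18, matching y values: 8, 15 (2 points).
  x = 1: rhs = 12, matching y values: 9, 14 (2 points).
  x = 2: rhs = 12, matching y values: 9, 14 (2 points).
  x = 3: rhs = 1, matching y values: 1, 22 (2 points).
  x = 4: rhs = 8, matching y values: 10, 13 (2 points).
  x = 5: rhs = 16, matching y values: 4, 19 (2 points).
  x = 6: rhs = 8, matching y values: 10, 13 (2 points).
  x = 7: rhs = 13, matching y values: 6, 17 (2 points).
  x = 8: rhs = 14, matching y values: none (0 points).
  x = 9: rhs = 17, matching y values: none (0 points).
  x = 10: rhs = 5, matching y values: none (0 points).
  x = 11: rhs = 7, matching y values: none (0 points).
  x = 12: rhs = 6, matching y values: 11, 12 (2 points).
  x = 13: rhs = 8, matching y values: 10, 13 (2 points).
  x = 14: rhs = 19, matching y values: none (0 points).
  x = 15: rhs = 22, matching y values: none (0 points).
  x = 16: rhs = 0, matching y values: 0 (1 points).
  x = 17: rhs = 5, matching y values: none (0 points).
  x = 18: rhs = 20, matching y values: none (0 points).
  x = 19: rhs = 5, matching y values: none (0 points).
  x = 20: rhs = 12, matching y values: 9, 14 (2 points).
  x = 21: rhs = 1, matching y values: 1, 22 (2 points).
  x = 22: rhs = 1, matching y values: 1, 22 (2 points).
Total affine count: 27.
Full point count |E(F_23)| = 27 + 1 = 28.
Hasse bound: |28 − (23+1)| = |4| = 4 ≤ 2√23 ≈ 9.5917 ✓.


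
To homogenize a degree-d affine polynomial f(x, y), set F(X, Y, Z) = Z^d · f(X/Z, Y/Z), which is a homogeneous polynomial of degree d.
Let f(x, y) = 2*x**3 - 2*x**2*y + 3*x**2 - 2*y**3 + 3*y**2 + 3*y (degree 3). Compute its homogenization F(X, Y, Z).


F(X, Y, Z) = 2*X**3 - 2*X**2*Y + 3*X**2*Z - 2*Y**3 + 3*Y**2*Z + 3*Y*Z**2

deg(f) = 3.
Substitute x = X/Z, y = Y/Z into f, then multiply by Z^3.
  monomial 2·x^3·y^0 ↦ 2·X^3·Y^0·Z^0.
  monomial -2·x^2·y^1 ↦ -2·X^2·Y^1·Z^0.
  monomial 3·x^2·y^0 ↦ 3·X^2·Y^0·Z^1.
  monomial -2·x^0·y^3 ↦ -2·X^0·Y^3·Z^0.
  monomial 3·x^0·y^2 ↦ 3·X^0·Y^2·Z^1.
  monomial 3·x^0·y^1 ↦ 3·X^0·Y^1·Z^2.
Collecting: F(X, Y, Z) = 2*X**3 - 2*X**2*Y + 3*X**2*Z - 2*Y**3 + 3*Y**2*Z + 3*Y*Z**2.


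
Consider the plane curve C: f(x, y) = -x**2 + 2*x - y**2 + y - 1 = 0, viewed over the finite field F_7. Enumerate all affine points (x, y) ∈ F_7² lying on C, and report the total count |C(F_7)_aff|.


Affine F_7-points: {(0, 3), (0, 5), (1, 0), (1, 1), (2, 3), (2, 5), (4, 4), (5, 4)}; count = 8.

For each of the 49 pairs (x, y) ∈ F_7², evaluate f(x, y) mod 7. Record the zeros.
  x = 0: [0↦6, 1↦6, 2↦4, 3↦0, 4↦1, 5↦0, 6↦4]  zeros at y ∈ {3, 5}
  x = 1: [0↦0, 1↦0, 2↦5, 3↦1, 4↦2, 5↦1, 6↦5]  zeros at y ∈ {0, 1}
  x = 2: [0↦6, 1↦6, 2↦4, 3↦0, 4↦1, 5↦0, 6↦4]  zeros at y ∈ {3, 5}
  x = 3: [0↦3, 1↦3, 2↦1, 3↦4, 4↦5, 5↦4, 6↦1]  zeros at y ∈ ∅
  x = 4: [0↦5, 1↦5, 2↦3, 3↦6, 4↦0, 5↦6, 6↦3]  zeros at y ∈ {4}
  x = 5: [0↦5, 1↦5, 2↦3, 3↦6, 4↦0, 5↦6, 6↦3]  zeros at y ∈ {4}
  x = 6: [0↦3, 1↦3, 2↦1, 3↦4, 4↦5, 5↦4, 6↦1]  zeros at y ∈ ∅
Collecting zeros: affine points = {(0, 3), (0, 5), (1, 0), (1, 1), (2, 3), (2, 5), (4, 4), (5, 4)}.
Total count |C(F_7)_aff| = 8.


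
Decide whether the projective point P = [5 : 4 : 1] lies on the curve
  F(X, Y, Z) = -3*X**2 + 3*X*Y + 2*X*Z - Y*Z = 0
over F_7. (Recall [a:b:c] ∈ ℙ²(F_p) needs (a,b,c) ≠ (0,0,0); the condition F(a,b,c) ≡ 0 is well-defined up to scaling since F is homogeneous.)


F(5,4,1) ≡ 5 (mod 7); P is NOT on the curve.

Evaluate F(5, 4, 1) term-by-term (mod 7).
  -3*X**2 ↦ -3·25·1·1 = -75
  3*X*Y ↦ 3·5·4·1 = 60
  2*X*Z ↦ 2·5·1·1 = 10
  -Y*Z ↦ -1·1·4·1 = -4
Sum: F(5, 4, 1) = (-75) + (60) + (10) + (-4) = -9.
Reducing mod 7: -9 ≡ 5 (mod 7).
Since F(a, b, c) ≡ 5 ≠ 0 (mod 7), P does NOT lie on the curve.


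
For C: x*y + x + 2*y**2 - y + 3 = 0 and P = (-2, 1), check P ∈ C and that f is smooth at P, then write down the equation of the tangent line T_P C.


Tangent line at P: 2*x + y + 3 = 0.

Step 1: f(-2, 1) = 0, so P lies on C.
Step 2: partial derivatives
  f_x(x, y) = y + 1, f_y(x, y) = x + 4*y - 1.
  f_x(P) = 2, f_y(P) = 1 (gradient nonzero, so P is smooth).
Step 3: tangent line at P: 2·(x − -2) + 1·(y − 1) = 0.
Expanding: 2*x + y + 3 = 0.


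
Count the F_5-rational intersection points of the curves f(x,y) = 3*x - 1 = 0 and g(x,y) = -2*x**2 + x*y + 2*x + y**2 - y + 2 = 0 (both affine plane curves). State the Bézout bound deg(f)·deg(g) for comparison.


Common zeros: {(2, 1), (2, 3)}; count = 2; Bézout bound = 2.

deg(f) = 1, deg(g) = 2, so Bézout bound = 2.
Scan x ∈ F_5. For each x, list the y ∈ F_5 with f(x, y) ≡ 0 and those with g(x, y) ≡ 0 (mod 5); the common zeros in that column are the intersection.
  x = 0: f ≡ 0 at y ∈ ∅; g ≡ 0 at y ∈ ∅; common: ∅.
  x = 1: f ≡ 0 at y ∈ ∅; g ≡ 0 at y ∈ ∅; common: ∅.
  x = 2: f ≡ 0 at y ∈ {0, 1, 2, 3, 4}; g ≡ 0 at y ∈ {1, 3}; common: {1, 3}.
  x = 3: f ≡ 0 at y ∈ ∅; g ≡ 0 at y ∈ {0, 3}; common: ∅.
  x = 4: f ≡ 0 at y ∈ ∅; g ≡ 0 at y ∈ ∅; common: ∅.
Collecting: common zeros = {(2, 1), (2, 3)}, so the count is 2.
Comparison with the Bézout bound: 2 ≤ 2 = deg(f)·deg(g), as expected for curves with no common component (the bound is attained).


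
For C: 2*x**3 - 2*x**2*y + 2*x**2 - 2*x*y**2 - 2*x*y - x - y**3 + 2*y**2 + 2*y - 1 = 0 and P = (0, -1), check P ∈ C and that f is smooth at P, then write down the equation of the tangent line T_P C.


Tangent line at P: -x - 5*y - 5 = 0.

Step 1: f(0, -1) = 0, so P lies on C.
Step 2: partial derivatives
  f_x(x, y) = 6*x**2 - 4*x*y + 4*x - 2*y**2 - 2*y - 1, f_y(x, y) = -2*x**2 - 4*x*y - 2*x - 3*y**2 + 4*y + 2.
  f_x(P) = -1, f_y(P) = -5 (gradient nonzero, so P is smooth).
Step 3: tangent line at P: -1·(x − 0) + -5·(y − -1) = 0.
Expanding: -x - 5*y - 5 = 0.


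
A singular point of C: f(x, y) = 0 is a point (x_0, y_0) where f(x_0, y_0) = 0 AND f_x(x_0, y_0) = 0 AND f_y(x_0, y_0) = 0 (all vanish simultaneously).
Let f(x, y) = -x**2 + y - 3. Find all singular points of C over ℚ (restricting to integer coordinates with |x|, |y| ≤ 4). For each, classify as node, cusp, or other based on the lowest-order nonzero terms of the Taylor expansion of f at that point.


No singular points in the scanned grid; C is smooth there.

Compute partial derivatives:
  f_x = -2*x.
  f_y = 1.
f_y = 1 is a nonzero constant, so f_y never vanishes: no point (x, y) can satisfy f = f_x = f_y = 0. In particular no (x, y) ∈ {−4, ..., 4}² is singular; the curve is smooth.


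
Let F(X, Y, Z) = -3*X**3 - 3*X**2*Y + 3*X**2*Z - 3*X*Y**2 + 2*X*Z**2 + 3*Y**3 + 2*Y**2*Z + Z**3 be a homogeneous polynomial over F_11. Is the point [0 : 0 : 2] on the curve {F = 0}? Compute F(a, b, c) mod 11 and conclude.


F(0,0,2) ≡ 8 (mod 11); P is NOT on the curve.

Evaluate F(0, 0, 2) term-by-term (mod 11).
  -3*X**3 ↦ -3·0·1·1 = 0
  -3*X**2*Y ↦ -3·0·0·1 = 0
  3*X**2*Z ↦ 3·0·1·2 = 0
  -3*X*Y**2 ↦ -3·0·0·1 = 0
  2*X*Z**2 ↦ 2·0·1·4 = 0
  3*Y**3 ↦ 3·1·0·1 = 0
  2*Y**2*Z ↦ 2·1·0·2 = 0
  Z**3 ↦ 1·1·1·8 = 8
Sum: F(0, 0, 2) = (0) + (0) + (0) + (0) + (0) + (0) + (0) + (8) = 8.
Reducing mod 11: 8 ≡ 8 (mod 11).
Since F(a, b, c) ≡ 8 ≠ 0 (mod 11), P does NOT lie on the curve.


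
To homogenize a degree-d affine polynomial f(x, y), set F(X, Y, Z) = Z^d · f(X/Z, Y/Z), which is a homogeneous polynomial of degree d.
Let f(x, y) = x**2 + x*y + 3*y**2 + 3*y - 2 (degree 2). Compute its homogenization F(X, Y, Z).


F(X, Y, Z) = X**2 + X*Y + 3*Y**2 + 3*Y*Z - 2*Z**2

deg(f) = 2.
Substitute x = X/Z, y = Y/Z into f, then multiply by Z^2.
  monomial 1·x^2·y^0 ↦ 1·X^2·Y^0·Z^0.
  monomial 1·x^1·y^1 ↦ 1·X^1·Y^1·Z^0.
  monomial 3·x^0·y^2 ↦ 3·X^0·Y^2·Z^0.
  monomial 3·x^0·y^1 ↦ 3·X^0·Y^1·Z^1.
  monomial -2·x^0·y^0 ↦ -2·X^0·Y^0·Z^2.
Collecting: F(X, Y, Z) = X**2 + X*Y + 3*Y**2 + 3*Y*Z - 2*Z**2.


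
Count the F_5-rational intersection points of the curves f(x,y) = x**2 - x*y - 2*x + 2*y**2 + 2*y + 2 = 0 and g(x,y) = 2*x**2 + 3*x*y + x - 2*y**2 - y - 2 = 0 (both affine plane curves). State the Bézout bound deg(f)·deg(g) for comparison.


Common zeros: {(2, 2), (2, 3), (3, 3)}; count = 3; Bézout bound = 4.

deg(f) = 2, deg(g) = 2, so Bézout bound = 4.
Scan x ∈ F_5. For each x, list the y ∈ F_5 with f(x, y) ≡ 0 and those with g(x, y) ≡ 0 (mod 5); the common zeros in that column are the intersection.
  x = 0: f ≡ 0 at y ∈ ∅; g ≡ 0 at y ∈ {1}; common: ∅.
  x = 1: f ≡ 0 at y ∈ ∅; g ≡ 0 at y ∈ ∅; common: ∅.
  x = 2: f ≡ 0 at y ∈ {2, 3}; g ≡ 0 at y ∈ {2, 3}; common: {2, 3}.
  x = 3: f ≡ 0 at y ∈ {0, 3}; g ≡ 0 at y ∈ {1, 3}; common: {3}.
  x = 4: f ≡ 0 at y ∈ {0, 1}; g ≡ 0 at y ∈ ∅; common: ∅.
Collecting: common zeros = {(2, 2), (2, 3), (3, 3)}, so the count is 3.
Comparison with the Bézout bound: 3 ≤ 4 = deg(f)·deg(g), as expected for curves with no common component (the affine F_5-count falls short of the bound because intersections may lie at infinity, over extension fields, or carry multiplicity).


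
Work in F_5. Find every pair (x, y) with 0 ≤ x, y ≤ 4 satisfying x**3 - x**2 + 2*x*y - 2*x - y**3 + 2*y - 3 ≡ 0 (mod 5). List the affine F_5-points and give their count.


Affine F_5-points: {(1, 0), (1, 2), (1, 3), (4, 3)}; count = 4.

For each of the 25 pairs (x, y) ∈ F_5², evaluate f(x, y) mod 5. Record the zeros.
  x = 0: [0↦2, 1↦3, 2↦3, 3↦1, 4↦1]  zeros at y ∈ ∅
  x = 1: [0↦0, 1↦3, 2↦0, 3↦0, 4↦2]  zeros at y ∈ {0, 2, 3}
  x = 2: [0↦2, 1↦2, 2↦1, 3↦3, 4↦2]  zeros at y ∈ ∅
  x = 3: [0↦4, 1↦1, 2↦2, 3↦1, 4↦2]  zeros at y ∈ ∅
  x = 4: [0↦2, 1↦1, 2↦4, 3↦0, 4↦3]  zeros at y ∈ {3}
Collecting zeros: affine points = {(1, 0), (1, 2), (1, 3), (4, 3)}.
Total count |C(F_5)_aff| = 4.


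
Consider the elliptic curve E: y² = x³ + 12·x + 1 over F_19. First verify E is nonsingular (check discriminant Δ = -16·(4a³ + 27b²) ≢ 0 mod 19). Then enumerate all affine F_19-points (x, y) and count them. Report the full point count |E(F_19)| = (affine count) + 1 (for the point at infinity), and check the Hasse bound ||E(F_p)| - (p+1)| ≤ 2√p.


Affine points = {(0, 1), (0, 18), (3, 8), (3, 11), (6, 2), (6, 17), (8, 1), (8, 18), (10, 0), (11, 1), (11, 18), (12, 7), (12, 12), (13, 6), (13, 13), (14, 5), (14, 14), (17, 8), (17, 11), (18, 8), (18, 11)}; affine count = 21; |E(F_19)| = 22.

Discriminant check: Δ ∝ 4a³ + 27b² = 4·12³ + 27·1² = 4·1728 + 27·1 ≡ 4 (mod 19). Nonzero ⇒ E is nonsingular.
For each x ∈ F_19, compute rhs = x³ + 12·x + 1 mod 19, then count y ∈ F_19 with y² ≡ rhs.
  x = 0: rhs = 1, matching y values: 1, 18 (2 points).
  x = 1: rhs = 14, matching y values: none (0 points).
  x = 2: rhs = 14, matching y values: none (0 points).
  x = 3: rhs = 7, matching y values: 8, 11 (2 points).
  x = 4: rhs = 18, matching y values: none (0 points).
  x = 5: rhs = 15, matching y values: none (0 points).
  x = 6: rhs = 4, matching y values: 2, 17 (2 points).
  x = 7: rhs = 10, matching y values: none (0 points).
  x = 8: rhs = 1, matching y values: 1, 18 (2 points).
  x = 9: rhs = 2, matching y values: none (0 points).
  x = 10: rhs = 0, matching y values: 0 (1 points).
  x = 11: rhs = 1, matching y values: 1, 18 (2 points).
  x = 12: rhs = 11, matching y values: 7, 12 (2 points).
  x = 13: rhs = 17, matching y values: 6, 13 (2 points).
  x = 14: rhs = 6, matching y values: 5, 14 (2 points).
  x = 15: rhs = 3, matching y values: none (0 points).
  x = 16: rhs = 14, matching y values: none (0 points).
  x = 17: rhs = 7, matching y values: 8, 11 (2 points).
  x = 18: rhs = 7, matching y values: 8, 11 (2 points).
Total affine count: 21.
Full point count |E(F_19)| = 21 + 1 = 22.
Hasse bound: |22 − (19+1)| = |2| = 2 ≤ 2√19 ≈ 8.7178 ✓.


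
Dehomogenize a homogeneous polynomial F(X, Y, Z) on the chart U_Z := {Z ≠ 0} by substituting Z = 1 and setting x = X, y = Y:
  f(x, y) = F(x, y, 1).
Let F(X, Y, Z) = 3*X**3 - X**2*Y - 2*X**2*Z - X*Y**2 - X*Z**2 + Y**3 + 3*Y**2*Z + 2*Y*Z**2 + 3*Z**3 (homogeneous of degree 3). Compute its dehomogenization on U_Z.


f(x, y) = 3*x**3 - x**2*y - 2*x**2 - x*y**2 - x + y**3 + 3*y**2 + 2*y + 3

On U_Z we set Z = 1. Each monomial c·X^i·Y^j·Z^k in F becomes c·x^i·y^j·1^k = c·x^i·y^j.
Substituting Z = 1: F(X, Y, 1) = 3*x**3 - x**2*y - 2*x**2 - x*y**2 - x + y**3 + 3*y**2 + 2*y + 3.
Note: deg(f) ≤ deg(F) = 3; strict inequality happens when F is divisible by Z (lost terms).


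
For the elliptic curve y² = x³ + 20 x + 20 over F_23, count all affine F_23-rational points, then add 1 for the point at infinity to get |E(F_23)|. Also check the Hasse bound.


Affine points = {(1, 8), (1, 15), (4, 7), (4, 16), (8, 5), (8, 18), (9, 3), (9, 20), (10, 1), (10, 22), (13, 4), (13, 19), (14, 10), (14, 13), (17, 11), (17, 12), (18, 5), (18, 18), (20, 5), (20, 18), (21, 8), (21, 15)}; affine count = 22; |E(F_23)| = 23.

Discriminant check: Δ ∝ 4a³ + 27b² = 4·20³ + 27·20² = 4·8000 + 27·400 ≡ 20 (mod 23). Nonzero ⇒ E is nonsingular.
For each x ∈ F_23, compute rhs = x³ + 20·x + 20 mod 23, then count y ∈ F_23 with y² ≡ rhs.
  x = 0: rhs = 20, matching y values: none (0 points).
  x = 1: rhs = 18, matching y values: 8, 15 (2 points).
  x = 2: rhs = 22, matching y values: none (0 points).
  x = 3: rhs = 15, matching y values: none (0 points).
  x = 4: rhs = 3, matching y values: 7, 16 (2 points).
  x = 5: rhs = 15, matching y values: none (0 points).
  x = 6: rhs = 11, matching y values: none (0 points).
  x = 7: rhs = 20, matching y values: none (0 points).
  x = 8: rhs = 2, matching y values: 5, 18 (2 points).
  x = 9: rhs = 9, matching y values: 3, 20 (2 points).
  x = 10: rhs = 1, matching y values: 1, 22 (2 points).
  x = 11: rhs = 7, matching y values: none (0 points).
  x = 12: rhs = 10, matching y values: none (0 points).
  x = 13: rhs = 16, matching y values: 4, 19 (2 points).
  x = 14: rhs = 8, matching y values: 10, 13 (2 points).
  x = 15: rhs = 15, matching y values: none (0 points).
  x = 16: rhs = 20, matching y values: none (0 points).
  x = 17: rhs = 6, matching y values: 11, 12 (2 points).
  x = 18: rhs = 2, matching y values: 5, 18 (2 points).
  x = 19: rhs = 14, matching y values: none (0 points).
  x = 20: rhs = 2, matching y values: 5, 18 (2 points).
  x = 21: rhs = 18, matching y values: 8, 15 (2 points).
  x = 22: rhs = 22, matching y values: none (0 points).
Total affine count: 22.
Full point count |E(F_23)| = 22 + 1 = 23.
Hasse bound: |23 − (23+1)| = |-1| = 1 ≤ 2√23 ≈ 9.5917 ✓.


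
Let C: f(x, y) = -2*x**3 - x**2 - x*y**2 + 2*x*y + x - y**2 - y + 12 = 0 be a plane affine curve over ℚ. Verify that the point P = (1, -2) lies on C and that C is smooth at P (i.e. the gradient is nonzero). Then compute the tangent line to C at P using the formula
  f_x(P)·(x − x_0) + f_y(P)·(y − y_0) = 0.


Tangent line at P: -15*x + 9*y + 33 = 0.

Step 1: f(1, -2) = 0, so P lies on C.
Step 2: partial derivatives
  f_x(x, y) = -6*x**2 - 2*x - y**2 + 2*y + 1, f_y(x, y) = -2*x*y + 2*x - 2*y - 1.
  f_x(P) = -15, f_y(P) = 9 (gradient nonzero, so P is smooth).
Step 3: tangent line at P: -15·(x − 1) + 9·(y − -2) = 0.
Expanding: -15*x + 9*y + 33 = 0.


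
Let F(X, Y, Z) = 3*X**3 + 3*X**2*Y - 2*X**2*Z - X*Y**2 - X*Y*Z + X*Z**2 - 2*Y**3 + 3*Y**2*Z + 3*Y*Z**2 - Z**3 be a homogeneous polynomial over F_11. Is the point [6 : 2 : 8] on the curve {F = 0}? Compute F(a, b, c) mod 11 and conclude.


F(6,2,8) ≡ 9 (mod 11); P is NOT on the curve.

Evaluate F(6, 2, 8) term-by-term (mod 11).
  3*X**3 ↦ 3·216·1·1 = 648
  3*X**2*Y ↦ 3·36·2·1 = 216
  -2*X**2*Z ↦ -2·36·1·8 = -576
  -X*Y**2 ↦ -1·6·4·1 = -24
  -X*Y*Z ↦ -1·6·2·8 = -96
  X*Z**2 ↦ 1·6·1·64 = 384
  -2*Y**3 ↦ -2·1·8·1 = -16
  3*Y**2*Z ↦ 3·1·4·8 = 96
  3*Y*Z**2 ↦ 3·1·2·64 = 384
  -Z**3 ↦ -1·1·1·512 = -512
Sum: F(6, 2, 8) = (648) + (216) + (-576) + (-24) + (-96) + (384) + (-16) + (96) + (384) + (-512) = 504.
Reducing mod 11: 504 ≡ 9 (mod 11).
Since F(a, b, c) ≡ 9 ≠ 0 (mod 11), P does NOT lie on the curve.


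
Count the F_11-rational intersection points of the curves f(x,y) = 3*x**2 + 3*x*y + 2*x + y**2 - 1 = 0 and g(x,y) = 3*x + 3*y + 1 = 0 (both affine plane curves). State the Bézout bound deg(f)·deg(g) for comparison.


Common zeros: ∅; count = 0; Bézout bound = 2.

deg(f) = 2, deg(g) = 1, so Bézout bound = 2.
Scan x ∈ F_11. For each x, list the y ∈ F_11 with f(x, y) ≡ 0 and those with g(x, y) ≡ 0 (mod 11); the common zeros in that column are the intersection.
  x = 0: f ≡ 0 at y ∈ {1, 10}; g ≡ 0 at y ∈ {7}; common: ∅.
  x = 1: f ≡ 0 at y ∈ {3, 5}; g ≡ 0 at y ∈ {6}; common: ∅.
  x = 2: f ≡ 0 at y ∈ {1, 4}; g ≡ 0 at y ∈ {5}; common: ∅.
  x = 3: f ≡ 0 at y ∈ ∅; g ≡ 0 at y ∈ {4}; common: ∅.
  x = 4: f ≡ 0 at y ∈ {0, 10}; g ≡ 0 at y ∈ {3}; common: ∅.
  x = 5: f ≡ 0 at y ∈ ∅; g ≡ 0 at y ∈ {2}; common: ∅.
  x = 6: f ≡ 0 at y ∈ ∅; g ≡ 0 at y ∈ {1}; common: ∅.
  x = 7: f ≡ 0 at y ∈ ∅; g ≡ 0 at y ∈ {0}; common: ∅.
  x = 8: f ≡ 0 at y ∈ {4, 5}; g ≡ 0 at y ∈ {10}; common: ∅.
  x = 9: f ≡ 0 at y ∈ ∅; g ≡ 0 at y ∈ {9}; common: ∅.
  x = 10: f ≡ 0 at y ∈ {0, 3}; g ≡ 0 at y ∈ {8}; common: ∅.
Collecting: common zeros = ∅, so the count is 0.
Comparison with the Bézout bound: 0 ≤ 2 = deg(f)·deg(g), as expected for curves with no common component (the affine F_11-count falls short of the bound because intersections may lie at infinity, over extension fields, or carry multiplicity).


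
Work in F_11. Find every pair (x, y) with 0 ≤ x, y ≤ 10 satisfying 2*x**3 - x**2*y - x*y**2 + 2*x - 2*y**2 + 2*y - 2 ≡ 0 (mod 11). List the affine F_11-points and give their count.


Affine F_11-points: {(1, 1), (1, 3), (5, 6), (5, 8), (8, 9), (9, 0)}; count = 6.

For each of the 121 pairs (x, y) ∈ F_11², evaluate f(x, y) mod 11. Record the zeros.
  x = 0: [0↦9, 1↦9, 2↦5, 3↦8, 4↦7, 5↦2, 6↦4, 7↦2, 8↦7, 9↦8, 10↦5]  zeros at y ∈ ∅
  x = 1: [0↦2, 1↦0, 2↦3, 3↦0, 4↦2, 5↦9, 6↦10, 7↦5, 8↦5, 9↦10, 10↦9]  zeros at y ∈ {1, 3}
  x = 2: [0↦7, 1↦1, 2↦9, 3↦9, 4↦1, 5↦7, 6↦5, 7↦6, 8↦10, 9↦6, 10↦5]  zeros at y ∈ ∅
  x = 3: [0↦3, 1↦2, 2↦2, 3↦3, 4↦5, 5↦8, 6↦1, 7↦6, 8↦1, 9↦8, 10↦5]  zeros at y ∈ ∅
  x = 4: [0↦2, 1↦4, 2↦5, 3↦5, 4↦4, 5↦2, 6↦10, 7↦6, 8↦1, 9↦6, 10↦10]  zeros at y ∈ ∅
  x = 5: [0↦5, 1↦8, 2↦8, 3↦5, 4↦10, 5↦1, 6↦0, 7↦7, 8↦0, 9↦1, 10↦10]  zeros at y ∈ {6, 8}
  x = 6: [0↦2, 1↦4, 2↦1, 3↦4, 4↦2, 5↦6, 6↦5, 7↦10, 8↦10, 9↦5, 10↦6]  zeros at y ∈ ∅
  x = 7: [0↦5, 1↦4, 2↦7, 3↦3, 4↦3, 5↦7, 6↦4, 7↦5, 8↦10, 9↦8, 10↦10]  zeros at y ∈ ∅
  x = 8: [0↦4, 1↦9, 2↦5, 3↦3, 4↦3, 5↦5, 6↦9, 7↦4, 8↦1, 9↦0, 10↦1]  zeros at y ∈ {9}
  x = 9: [0↦0, 1↦9, 2↦7, 3↦5, 4↦3, 5↦1, 6↦10, 7↦8, 8↦6, 9↦4, 10↦2]  zeros at y ∈ {0}
  x = 10: [0↦5, 1↦5, 2↦3, 3↦10, 4↦4, 5↦7, 6↦8, 7↦7, 8↦4, 9↦10, 10↦3]  zeros at y ∈ ∅
Collecting zeros: affine points = {(1, 1), (1, 3), (5, 6), (5, 8), (8, 9), (9, 0)}.
Total count |C(F_11)_aff| = 6.


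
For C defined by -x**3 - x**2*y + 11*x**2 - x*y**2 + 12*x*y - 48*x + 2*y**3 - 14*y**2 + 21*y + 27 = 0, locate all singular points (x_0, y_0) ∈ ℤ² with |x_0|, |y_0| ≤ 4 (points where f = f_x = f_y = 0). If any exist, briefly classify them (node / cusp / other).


Singular points: {(3, 3)}; classification: node.

Compute partial derivatives:
  f_x = -3*x**2 - 2*x*y + 22*x - y**2 + 12*y - 48.
  f_y = -x**2 - 2*x*y + 12*x + 6*y**2 - 28*y + 21.
Scan x_0 ∈ {−4, ..., 4}. For each x_0, f_y(x_0, y) is a polynomial in y; find its integer roots y ∈ {−4, ..., 4}, then test f_x and f at those candidates.
  x = -4: f_y(-4, y) = 6*y**2 - 20*y - 43; no integer root y with |y| ≤ 4.
  x = -3: f_y(-3, y) = 6*y**2 - 22*y - 24; no integer root y with |y| ≤ 4.
  x = -2: f_y(-2, y) = 6*y**2 - 24*y - 7; no integer root y with |y| ≤ 4.
  x = -1: f_y(-1, y) = 6*y**2 - 26*y + 8; vanishes at y ∈ {4}. (-1, 4): f_x = -33 ≠ 0.
  x = 0: f_y(0, y) = 6*y**2 - 28*y + 21; no integer root y with |y| ≤ 4.
  x = 1: f_y(1, y) = 6*y**2 - 30*y + 32; no integer root y with |y| ≤ 4.
  x = 2: f_y(2, y) = 6*y**2 - 32*y + 41; no integer root y with |y| ≤ 4.
  x = 3: f_y(3, y) = 6*y**2 - 34*y + 48; vanishes at y ∈ {3}. (3, 3): f_x = 0, f = 0 — SINGULAR.
  x = 4: f_y(4, y) = 6*y**2 - 36*y + 53; no integer root y with |y| ≤ 4.
Only singular point on the grid: (3, 3).
Classify: substitute x = 3 + u, y = 3 + v and expand: f = -u**3 - u**2*v - u**2 - u*v**2 + 2*v**3 + v**2.
No constant or linear terms (consistent with a singular point). Quadratic part: -u**2 + v**2. Cubic part: -u**3 - u**2*v - u*v**2 + 2*v**3.
The quadratic part v**2 - u**2 = (v − u)(v + u) splits into two distinct linear factors, so there are two distinct tangent lines y − 3 = ±(x − 3) — this is a node (ordinary double point).
Classification: node.


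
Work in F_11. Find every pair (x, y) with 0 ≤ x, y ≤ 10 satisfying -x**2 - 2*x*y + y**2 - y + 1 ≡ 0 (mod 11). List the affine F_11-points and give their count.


Affine F_11-points: {(1, 0), (1, 3), (2, 7), (2, 9), (3, 8), (3, 10), (4, 3), (4, 6), (6, 6), (6, 7), (10, 0), (10, 10)}; count = 12.

For each of the 121 pairs (x, y) ∈ F_11², evaluate f(x, y) mod 11. Record the zeros.
  x = 0: [0↦1, 1↦1, 2↦3, 3↦7, 4↦2, 5↦10, 6↦9, 7↦10, 8↦2, 9↦7, 10↦3]  zeros at y ∈ ∅
  x = 1: [0↦0, 1↦9, 2↦9, 3↦0, 4↦4, 5↦10, 6↦7, 7↦6, 8↦7, 9↦10, 10↦4]  zeros at y ∈ {0, 3}
  x = 2: [0↦8, 1↦4, 2↦2, 3↦2, 4↦4, 5↦8, 6↦3, 7↦0, 8↦10, 9↦0, 10↦3]  zeros at y ∈ {7, 9}
  x = 3: [0↦3, 1↦8, 2↦4, 3↦2, 4↦2, 5↦4, 6↦8, 7↦3, 8↦0, 9↦10, 10↦0]  zeros at y ∈ {8, 10}
  x = 4: [0↦7, 1↦10, 2↦4, 3↦0, 4↦9, 5↦9, 6↦0, 7↦4, 8↦10, 9↦7, 10↦6]  zeros at y ∈ {3, 6}
  x = 5: [0↦9, 1↦10, 2↦2, 3↦7, 4↦3, 5↦1, 6↦1, 7↦3, 8↦7, 9↦2, 10↦10]  zeros at y ∈ ∅
  x = 6: [0↦9, 1↦8, 2↦9, 3↦1, 4↦6, 5↦2, 6↦0, 7↦0, 8↦2, 9↦6, 10↦1]  zeros at y ∈ {6, 7}
  x = 7: [0↦7, 1↦4, 2↦3, 3↦4, 4↦7, 5↦1, 6↦8, 7↦6, 8↦6, 9↦8, 10↦1]  zeros at y ∈ ∅
  x = 8: [0↦3, 1↦9, 2↦6, 3↦5, 4↦6, 5↦9, 6↦3, 7↦10, 8↦8, 9↦8, 10↦10]  zeros at y ∈ ∅
  x = 9: [0↦8, 1↦1, 2↦7, 3↦4, 4↦3, 5↦4, 6↦7, 7↦1, 8↦8, 9↦6, 10↦6]  zeros at y ∈ ∅
  x = 10: [0↦0, 1↦2, 2↦6, 3↦1, 4↦9, 5↦8, 6↦9, 7↦1, 8↦6, 9↦2, 10↦0]  zeros at y ∈ {0, 10}
Collecting zeros: affine points = {(1, 0), (1, 3), (2, 7), (2, 9), (3, 8), (3, 10), (4, 3), (4, 6), (6, 6), (6, 7), (10, 0), (10, 10)}.
Total count |C(F_11)_aff| = 12.


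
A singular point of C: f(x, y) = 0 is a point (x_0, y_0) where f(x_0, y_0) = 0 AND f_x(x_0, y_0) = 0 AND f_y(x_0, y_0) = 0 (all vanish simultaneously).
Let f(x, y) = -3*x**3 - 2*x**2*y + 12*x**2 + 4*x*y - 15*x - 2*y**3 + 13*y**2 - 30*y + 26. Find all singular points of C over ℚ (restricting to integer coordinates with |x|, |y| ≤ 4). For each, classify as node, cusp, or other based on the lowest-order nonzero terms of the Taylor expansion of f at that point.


Singular points: {(1, 2)}; classification: node.

Compute partial derivatives:
  f_x = -9*x**2 - 4*x*y + 24*x + 4*y - 15.
  f_y = -2*x**2 + 4*x - 6*y**2 + 26*y - 30.
Scan x_0 ∈ {−4, ..., 4}. For each x_0, f_y(x_0, y) is a polynomial in y; find its integer roots y ∈ {−4, ..., 4}, then test f_x and f at those candidates.
  x = -4: f_y(-4, y) = -6*y**2 + 26*y - 78; no integer root y with |y| ≤ 4.
  x = -3: f_y(-3, y) = -6*y**2 + 26*y - 60; no integer root y with |y| ≤ 4.
  x = -2: f_y(-2, y) = -6*y**2 + 26*y - 46; no integer root y with |y| ≤ 4.
  x = -1: f_y(-1, y) = -6*y**2 + 26*y - 36; no integer root y with |y| ≤ 4.
  x = 0: f_y(0, y) = -6*y**2 + 26*y - 30; no integer root y with |y| ≤ 4.
  x = 1: f_y(1, y) = -6*y**2 + 26*y - 28; vanishes at y ∈ {2}. (1, 2): f_x = 0, f = 0 — SINGULAR.
  x = 2: f_y(2, y) = -6*y**2 + 26*y - 30; no integer root y with |y| ≤ 4.
  x = 3: f_y(3, y) = -6*y**2 + 26*y - 36; no integer root y with |y| ≤ 4.
  x = 4: f_y(4, y) = -6*y**2 + 26*y - 46; no integer root y with |y| ≤ 4.
Only singular point on the grid: (1, 2).
Classify: substitute x = 1 + u, y = 2 + v and expand: f = -3*u**3 - 2*u**2*v - u**2 - 2*v**3 + v**2.
No constant or linear terms (consistent with a singular point). Quadratic part: -u**2 + v**2. Cubic part: -3*u**3 - 2*u**2*v - 2*v**3.
The quadratic part v**2 - u**2 = (v − u)(v + u) splits into two distinct linear factors, so there are two distinct tangent lines y − 2 = ±(x − 1) — this is a node (ordinary double point).
Classification: node.
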